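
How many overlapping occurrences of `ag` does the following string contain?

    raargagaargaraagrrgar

2

Sliding a length-2 window over the 21 characters (20 positions):
  position 6–7: ag
  position 15–16: ag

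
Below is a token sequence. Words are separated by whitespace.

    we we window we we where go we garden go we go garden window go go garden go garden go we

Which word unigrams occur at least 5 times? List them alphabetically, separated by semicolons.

go; we

Unigram counts meeting the condition (at least 5 times):
  go: 7
  we: 7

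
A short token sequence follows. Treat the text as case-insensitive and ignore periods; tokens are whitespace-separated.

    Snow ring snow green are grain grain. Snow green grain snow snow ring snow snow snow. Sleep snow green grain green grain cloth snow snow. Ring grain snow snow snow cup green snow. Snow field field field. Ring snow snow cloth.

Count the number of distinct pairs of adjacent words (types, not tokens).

22

41 tokens → 40 bigram windows in total.
Repeated bigrams (each contributes count−1 duplicates):
  snow snow: 8
  grain snow: 3
  green grain: 3
  ring snow: 3
  snow green: 3
  snow ring: 3
  field field: 2
18 duplicate windows → 40 − 18 = 22 distinct.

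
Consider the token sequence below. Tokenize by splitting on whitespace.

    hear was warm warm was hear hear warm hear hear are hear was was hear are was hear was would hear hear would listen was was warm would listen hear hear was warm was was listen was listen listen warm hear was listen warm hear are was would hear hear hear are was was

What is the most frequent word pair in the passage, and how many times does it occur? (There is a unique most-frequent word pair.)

Bigram frequencies (highest first):
  hear hear: 6
  hear was: 5
  hear are: 4
  was was: 4
  was warm: 3
  was hear: 3
  … (16 more, each ≤ 3)

"hear hear", 6 times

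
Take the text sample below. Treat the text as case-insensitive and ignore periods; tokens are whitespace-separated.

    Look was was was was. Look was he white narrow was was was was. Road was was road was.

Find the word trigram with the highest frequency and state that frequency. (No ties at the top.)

Trigram frequencies (highest first):
  was was was: 4
  was was road: 2
  was road was: 2
  look was was: 1
  was was look: 1
  was look was: 1
  … (6 more, each ≤ 1)

"was was was", 4 times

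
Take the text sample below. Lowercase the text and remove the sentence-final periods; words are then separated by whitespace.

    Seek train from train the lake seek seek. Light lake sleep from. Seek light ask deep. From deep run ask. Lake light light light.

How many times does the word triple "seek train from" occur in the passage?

1

Scanning the 22 overlapping trigram windows for "seek train from":
  position 1–3: seek train from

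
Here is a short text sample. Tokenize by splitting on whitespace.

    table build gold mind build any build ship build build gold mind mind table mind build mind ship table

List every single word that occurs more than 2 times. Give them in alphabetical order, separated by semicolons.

build; mind; table

Unigram counts meeting the condition (more than 2 times):
  build: 6
  mind: 5
  table: 3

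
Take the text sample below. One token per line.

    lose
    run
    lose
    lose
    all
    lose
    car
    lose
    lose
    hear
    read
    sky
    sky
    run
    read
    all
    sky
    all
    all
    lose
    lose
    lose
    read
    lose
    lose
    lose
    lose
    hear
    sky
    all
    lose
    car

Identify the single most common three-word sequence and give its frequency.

Trigram frequencies (highest first):
  lose lose lose: 3
  all lose car: 2
  lose lose hear: 2
  lose run lose: 1
  run lose lose: 1
  lose lose all: 1
  … (20 more, each ≤ 1)

"lose lose lose", 3 times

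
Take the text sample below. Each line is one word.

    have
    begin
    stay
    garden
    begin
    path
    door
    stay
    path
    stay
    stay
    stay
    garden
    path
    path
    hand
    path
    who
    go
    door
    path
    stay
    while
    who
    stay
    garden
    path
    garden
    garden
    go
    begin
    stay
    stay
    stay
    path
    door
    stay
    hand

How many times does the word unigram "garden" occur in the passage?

5

Scanning the 38 tokens for "garden":
  position 4: garden
  position 13: garden
  position 26: garden
  position 28: garden
  position 29: garden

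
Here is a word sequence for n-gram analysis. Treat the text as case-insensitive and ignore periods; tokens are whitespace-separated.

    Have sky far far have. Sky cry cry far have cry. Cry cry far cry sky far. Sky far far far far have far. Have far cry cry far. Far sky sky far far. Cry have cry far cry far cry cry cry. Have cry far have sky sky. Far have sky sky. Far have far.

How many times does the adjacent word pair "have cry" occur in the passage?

3

Scanning the 55 overlapping bigram windows for "have cry":
  position 10–11: have cry
  position 36–37: have cry
  position 44–45: have cry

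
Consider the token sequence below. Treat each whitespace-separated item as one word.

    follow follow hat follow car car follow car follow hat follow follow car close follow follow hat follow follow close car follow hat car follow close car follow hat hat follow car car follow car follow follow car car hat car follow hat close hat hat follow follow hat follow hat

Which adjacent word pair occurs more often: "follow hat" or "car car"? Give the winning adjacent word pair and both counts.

"follow hat": 8 occurrences
"car car": 3 occurrences

"follow hat" (8 vs 3)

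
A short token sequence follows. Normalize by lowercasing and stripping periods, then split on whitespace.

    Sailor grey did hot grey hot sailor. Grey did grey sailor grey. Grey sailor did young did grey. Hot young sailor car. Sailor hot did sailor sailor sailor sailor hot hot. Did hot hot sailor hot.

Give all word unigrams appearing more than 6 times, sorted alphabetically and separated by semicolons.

Unigram counts meeting the condition (more than 6 times):
  grey: 7
  hot: 9
  sailor: 11

grey; hot; sailor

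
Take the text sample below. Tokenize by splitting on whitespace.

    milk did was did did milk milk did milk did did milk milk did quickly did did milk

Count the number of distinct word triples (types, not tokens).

12

18 tokens → 16 trigram windows in total.
Repeated trigrams (each contributes count−1 duplicates):
  did did milk: 3
  did milk milk: 2
  milk milk did: 2
4 duplicate windows → 16 − 4 = 12 distinct.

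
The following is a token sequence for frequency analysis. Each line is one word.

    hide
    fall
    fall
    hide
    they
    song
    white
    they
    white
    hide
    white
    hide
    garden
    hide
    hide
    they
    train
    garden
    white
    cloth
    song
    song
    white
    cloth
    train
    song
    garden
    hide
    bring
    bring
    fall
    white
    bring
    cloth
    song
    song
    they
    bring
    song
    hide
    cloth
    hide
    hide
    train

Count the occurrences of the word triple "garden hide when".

Scanning the 42 overlapping trigram windows for "garden hide when":
  (none found)

0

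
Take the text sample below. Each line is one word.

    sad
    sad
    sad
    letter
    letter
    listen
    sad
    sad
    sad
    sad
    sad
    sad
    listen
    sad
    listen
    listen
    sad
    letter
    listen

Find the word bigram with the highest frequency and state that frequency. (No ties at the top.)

"sad sad", 7 times

Bigram frequencies (highest first):
  sad sad: 7
  listen sad: 3
  sad letter: 2
  letter listen: 2
  sad listen: 2
  letter letter: 1
  … (1 more, each ≤ 1)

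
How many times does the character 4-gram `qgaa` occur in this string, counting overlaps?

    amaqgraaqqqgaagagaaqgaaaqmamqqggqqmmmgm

Sliding a length-4 window over the 39 characters (36 positions):
  position 11–14: qgaa
  position 20–23: qgaa

2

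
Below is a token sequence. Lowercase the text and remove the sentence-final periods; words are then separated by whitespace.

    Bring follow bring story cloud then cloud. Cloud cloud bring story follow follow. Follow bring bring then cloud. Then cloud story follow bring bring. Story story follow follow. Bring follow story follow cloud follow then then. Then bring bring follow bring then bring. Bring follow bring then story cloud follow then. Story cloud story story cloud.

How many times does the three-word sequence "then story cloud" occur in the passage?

Scanning the 54 overlapping trigram windows for "then story cloud":
  position 47–49: then story cloud
  position 51–53: then story cloud

2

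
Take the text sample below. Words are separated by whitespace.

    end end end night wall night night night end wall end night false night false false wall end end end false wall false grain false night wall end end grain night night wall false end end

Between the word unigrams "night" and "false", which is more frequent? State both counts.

"night" (9 vs 7)

"night": 9 occurrences
"false": 7 occurrences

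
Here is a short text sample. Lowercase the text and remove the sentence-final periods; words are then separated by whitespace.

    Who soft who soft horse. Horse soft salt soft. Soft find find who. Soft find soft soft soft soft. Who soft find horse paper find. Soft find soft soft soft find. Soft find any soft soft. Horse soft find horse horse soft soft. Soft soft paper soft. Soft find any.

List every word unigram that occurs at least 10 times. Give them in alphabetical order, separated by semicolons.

Unigram counts meeting the condition (at least 10 times):
  find: 10
  soft: 25

find; soft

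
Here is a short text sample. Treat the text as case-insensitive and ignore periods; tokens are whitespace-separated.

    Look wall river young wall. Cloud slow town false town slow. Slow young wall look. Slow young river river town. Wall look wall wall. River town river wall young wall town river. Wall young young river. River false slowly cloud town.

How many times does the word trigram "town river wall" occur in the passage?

Scanning the 39 overlapping trigram windows for "town river wall":
  position 26–28: town river wall
  position 31–33: town river wall

2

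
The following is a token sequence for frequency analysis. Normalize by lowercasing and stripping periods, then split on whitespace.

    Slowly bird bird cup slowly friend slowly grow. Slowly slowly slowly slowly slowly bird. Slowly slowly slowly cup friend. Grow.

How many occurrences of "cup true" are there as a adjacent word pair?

0

Scanning the 19 overlapping bigram windows for "cup true":
  (none found)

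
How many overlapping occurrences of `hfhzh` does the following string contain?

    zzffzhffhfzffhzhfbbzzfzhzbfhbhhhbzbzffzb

0

Sliding a length-5 window over the 40 characters (36 positions):
  (no match at any position)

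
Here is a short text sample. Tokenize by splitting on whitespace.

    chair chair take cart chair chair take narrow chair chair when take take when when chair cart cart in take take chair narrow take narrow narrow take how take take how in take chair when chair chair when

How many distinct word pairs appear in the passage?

23

38 tokens → 37 bigram windows in total.
Repeated bigrams (each contributes count−1 duplicates):
  chair chair: 4
  chair when: 3
  take take: 3
  chair take: 2
  in take: 2
  narrow take: 2
  take chair: 2
  take how: 2
  … (2 more repeated)
14 duplicate windows → 37 − 14 = 23 distinct.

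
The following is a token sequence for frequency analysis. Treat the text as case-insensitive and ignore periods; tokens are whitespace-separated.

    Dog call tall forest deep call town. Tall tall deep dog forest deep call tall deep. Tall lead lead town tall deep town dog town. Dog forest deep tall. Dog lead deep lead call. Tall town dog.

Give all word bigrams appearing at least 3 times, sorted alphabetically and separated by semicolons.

call tall; forest deep; tall deep; town dog

Bigram counts meeting the condition (at least 3 times):
  call tall: 3
  forest deep: 3
  tall deep: 3
  town dog: 3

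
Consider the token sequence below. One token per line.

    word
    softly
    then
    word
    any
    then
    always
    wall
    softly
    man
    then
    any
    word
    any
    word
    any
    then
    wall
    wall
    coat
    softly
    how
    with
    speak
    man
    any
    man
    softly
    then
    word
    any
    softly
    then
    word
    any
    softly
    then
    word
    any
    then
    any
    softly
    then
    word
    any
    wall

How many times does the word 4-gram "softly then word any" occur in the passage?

Scanning the 43 overlapping 4-gram windows for "softly then word any":
  position 2–5: softly then word any
  position 28–31: softly then word any
  position 32–35: softly then word any
  position 36–39: softly then word any
  position 42–45: softly then word any

5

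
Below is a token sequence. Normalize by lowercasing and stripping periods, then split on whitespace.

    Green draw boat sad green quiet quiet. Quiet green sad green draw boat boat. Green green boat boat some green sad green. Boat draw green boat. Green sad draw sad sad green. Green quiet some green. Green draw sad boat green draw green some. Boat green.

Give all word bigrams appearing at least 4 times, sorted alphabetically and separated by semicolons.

boat green; green draw; sad green

Bigram counts meeting the condition (at least 4 times):
  boat green: 4
  green draw: 4
  sad green: 4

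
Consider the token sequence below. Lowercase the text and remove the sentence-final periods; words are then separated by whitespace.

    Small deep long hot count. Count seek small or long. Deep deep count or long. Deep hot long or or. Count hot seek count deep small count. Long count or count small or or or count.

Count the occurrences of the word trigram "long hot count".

1

Scanning the 34 overlapping trigram windows for "long hot count":
  position 3–5: long hot count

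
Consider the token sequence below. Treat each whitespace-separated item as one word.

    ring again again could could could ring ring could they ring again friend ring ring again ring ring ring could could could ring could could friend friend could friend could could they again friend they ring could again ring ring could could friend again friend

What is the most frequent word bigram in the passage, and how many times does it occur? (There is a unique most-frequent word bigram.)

"could could", 7 times

Bigram frequencies (highest first):
  could could: 7
  ring ring: 5
  ring could: 5
  ring again: 3
  again friend: 3
  could friend: 3
  … (13 more, each ≤ 2)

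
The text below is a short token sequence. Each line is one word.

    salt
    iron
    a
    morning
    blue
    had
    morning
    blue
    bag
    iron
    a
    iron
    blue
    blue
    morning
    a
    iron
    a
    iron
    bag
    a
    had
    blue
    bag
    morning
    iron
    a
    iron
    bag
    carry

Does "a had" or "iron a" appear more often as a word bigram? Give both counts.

"iron a" (4 vs 1)

"a had": 1 occurrence
"iron a": 4 occurrences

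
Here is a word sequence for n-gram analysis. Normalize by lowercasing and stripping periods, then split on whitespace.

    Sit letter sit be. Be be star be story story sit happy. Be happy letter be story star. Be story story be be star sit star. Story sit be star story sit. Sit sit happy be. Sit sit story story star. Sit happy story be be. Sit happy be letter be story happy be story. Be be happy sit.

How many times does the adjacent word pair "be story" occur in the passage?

5

Scanning the 58 overlapping bigram windows for "be story":
  position 8–9: be story
  position 16–17: be story
  position 19–20: be story
  position 51–52: be story
  position 54–55: be story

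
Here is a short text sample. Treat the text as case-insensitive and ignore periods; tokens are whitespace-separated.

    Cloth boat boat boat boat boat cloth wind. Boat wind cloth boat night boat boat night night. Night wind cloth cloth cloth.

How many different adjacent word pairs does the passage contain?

12

22 tokens → 21 bigram windows in total.
Repeated bigrams (each contributes count−1 duplicates):
  boat boat: 5
  boat night: 2
  cloth boat: 2
  cloth cloth: 2
  night night: 2
  wind cloth: 2
9 duplicate windows → 21 − 9 = 12 distinct.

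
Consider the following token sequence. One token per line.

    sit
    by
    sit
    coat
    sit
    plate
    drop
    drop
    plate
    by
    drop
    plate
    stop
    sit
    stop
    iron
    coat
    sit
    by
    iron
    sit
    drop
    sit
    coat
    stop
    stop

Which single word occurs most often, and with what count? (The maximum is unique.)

"sit", 7 times

Unigram frequencies (highest first):
  sit: 7
  drop: 4
  stop: 4
  by: 3
  coat: 3
  plate: 3
  … (1 more, each ≤ 2)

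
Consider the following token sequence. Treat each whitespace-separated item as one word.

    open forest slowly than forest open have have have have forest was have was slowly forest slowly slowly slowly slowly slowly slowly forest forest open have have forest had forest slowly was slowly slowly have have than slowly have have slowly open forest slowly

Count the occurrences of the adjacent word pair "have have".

6

Scanning the 43 overlapping bigram windows for "have have":
  position 7–8: have have
  position 8–9: have have
  position 9–10: have have
  position 26–27: have have
  position 35–36: have have
  position 39–40: have have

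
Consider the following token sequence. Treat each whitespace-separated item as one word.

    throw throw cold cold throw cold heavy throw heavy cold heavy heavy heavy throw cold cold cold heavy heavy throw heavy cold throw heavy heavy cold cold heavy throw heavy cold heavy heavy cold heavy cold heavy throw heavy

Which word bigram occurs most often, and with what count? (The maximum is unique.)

Bigram frequencies (highest first):
  cold heavy: 7
  heavy cold: 6
  heavy throw: 5
  throw heavy: 5
  heavy heavy: 5
  cold cold: 4
  … (3 more, each ≤ 3)

"cold heavy", 7 times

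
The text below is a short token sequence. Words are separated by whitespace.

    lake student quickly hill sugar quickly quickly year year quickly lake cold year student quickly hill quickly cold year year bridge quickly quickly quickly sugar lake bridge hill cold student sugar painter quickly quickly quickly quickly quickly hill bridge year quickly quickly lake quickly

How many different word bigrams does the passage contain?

29

44 tokens → 43 bigram windows in total.
Repeated bigrams (each contributes count−1 duplicates):
  quickly quickly: 8
  quickly hill: 3
  cold year: 2
  quickly lake: 2
  student quickly: 2
  year quickly: 2
  year year: 2
14 duplicate windows → 43 − 14 = 29 distinct.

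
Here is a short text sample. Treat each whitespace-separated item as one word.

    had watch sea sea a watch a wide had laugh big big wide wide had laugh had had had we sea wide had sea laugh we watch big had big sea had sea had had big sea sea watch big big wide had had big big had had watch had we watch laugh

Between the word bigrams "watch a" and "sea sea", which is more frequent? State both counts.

"sea sea" (2 vs 1)

"watch a": 1 occurrence
"sea sea": 2 occurrences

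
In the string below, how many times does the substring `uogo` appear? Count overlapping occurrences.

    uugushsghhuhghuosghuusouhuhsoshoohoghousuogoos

Sliding a length-4 window over the 46 characters (43 positions):
  position 41–44: uogo

1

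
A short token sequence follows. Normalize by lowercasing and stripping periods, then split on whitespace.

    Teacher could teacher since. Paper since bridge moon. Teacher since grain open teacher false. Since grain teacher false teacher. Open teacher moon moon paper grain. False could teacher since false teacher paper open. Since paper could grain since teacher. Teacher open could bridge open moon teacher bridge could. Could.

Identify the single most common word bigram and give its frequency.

Bigram frequencies (highest first):
  teacher since: 3
  could teacher: 2
  since paper: 2
  moon teacher: 2
  since grain: 2
  open teacher: 2
  … (32 more, each ≤ 2)

"teacher since", 3 times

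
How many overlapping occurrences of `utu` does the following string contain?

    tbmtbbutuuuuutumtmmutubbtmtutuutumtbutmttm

5

Sliding a length-3 window over the 42 characters (40 positions):
  position 7–9: utu
  position 13–15: utu
  position 20–22: utu
  position 28–30: utu
  position 31–33: utu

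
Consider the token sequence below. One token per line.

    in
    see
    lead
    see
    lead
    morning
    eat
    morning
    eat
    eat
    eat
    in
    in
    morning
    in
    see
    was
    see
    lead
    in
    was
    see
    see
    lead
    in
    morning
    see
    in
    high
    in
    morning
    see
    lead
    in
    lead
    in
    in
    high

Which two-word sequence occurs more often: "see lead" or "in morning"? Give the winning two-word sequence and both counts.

"see lead": 5 occurrences
"in morning": 3 occurrences

"see lead" (5 vs 3)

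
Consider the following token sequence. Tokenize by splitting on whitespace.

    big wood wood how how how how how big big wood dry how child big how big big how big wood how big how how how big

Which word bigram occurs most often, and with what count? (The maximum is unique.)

Bigram frequencies (highest first):
  how how: 6
  how big: 5
  big wood: 3
  big how: 3
  wood how: 2
  big big: 2
  … (5 more, each ≤ 1)

"how how", 6 times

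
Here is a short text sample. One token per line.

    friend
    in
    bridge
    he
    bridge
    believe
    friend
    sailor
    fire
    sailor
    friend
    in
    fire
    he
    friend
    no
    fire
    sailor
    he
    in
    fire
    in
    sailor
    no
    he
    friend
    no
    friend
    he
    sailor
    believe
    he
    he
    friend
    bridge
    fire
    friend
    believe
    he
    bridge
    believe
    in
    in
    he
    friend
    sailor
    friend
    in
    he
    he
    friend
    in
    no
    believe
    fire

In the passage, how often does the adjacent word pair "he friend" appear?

5

Scanning the 54 overlapping bigram windows for "he friend":
  position 14–15: he friend
  position 25–26: he friend
  position 33–34: he friend
  position 44–45: he friend
  position 50–51: he friend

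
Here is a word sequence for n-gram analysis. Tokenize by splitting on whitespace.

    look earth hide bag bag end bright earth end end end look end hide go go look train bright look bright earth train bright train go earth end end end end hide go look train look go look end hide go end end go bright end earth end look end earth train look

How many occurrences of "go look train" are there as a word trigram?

Scanning the 51 overlapping trigram windows for "go look train":
  position 16–18: go look train
  position 33–35: go look train

2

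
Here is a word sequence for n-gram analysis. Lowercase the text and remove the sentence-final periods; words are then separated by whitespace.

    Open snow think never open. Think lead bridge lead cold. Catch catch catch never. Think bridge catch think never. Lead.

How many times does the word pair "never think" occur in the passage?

Scanning the 19 overlapping bigram windows for "never think":
  position 14–15: never think

1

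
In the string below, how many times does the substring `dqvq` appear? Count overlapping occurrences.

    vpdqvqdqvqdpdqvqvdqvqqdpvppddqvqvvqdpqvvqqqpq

5

Sliding a length-4 window over the 45 characters (42 positions):
  position 3–6: dqvq
  position 7–10: dqvq
  position 13–16: dqvq
  position 18–21: dqvq
  position 29–32: dqvq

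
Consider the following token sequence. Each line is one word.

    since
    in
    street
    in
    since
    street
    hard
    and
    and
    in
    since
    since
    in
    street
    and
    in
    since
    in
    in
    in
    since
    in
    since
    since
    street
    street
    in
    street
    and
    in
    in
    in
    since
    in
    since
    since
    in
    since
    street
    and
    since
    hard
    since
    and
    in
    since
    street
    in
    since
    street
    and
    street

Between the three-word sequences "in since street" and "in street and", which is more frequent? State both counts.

"in since street" (4 vs 2)

"in since street": 4 occurrences
"in street and": 2 occurrences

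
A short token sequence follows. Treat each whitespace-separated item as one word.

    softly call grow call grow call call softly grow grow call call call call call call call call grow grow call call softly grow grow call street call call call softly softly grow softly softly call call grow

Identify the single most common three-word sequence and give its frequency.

Trigram frequencies (highest first):
  call call call: 7
  grow call call: 3
  call call softly: 3
  grow grow call: 3
  call grow call: 2
  call softly grow: 2
  … (14 more, each ≤ 2)

"call call call", 7 times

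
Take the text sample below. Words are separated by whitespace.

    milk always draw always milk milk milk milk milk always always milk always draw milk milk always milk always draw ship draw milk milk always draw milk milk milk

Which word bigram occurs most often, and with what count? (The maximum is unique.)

Bigram frequencies (highest first):
  milk milk: 8
  milk always: 6
  always draw: 4
  always milk: 3
  draw milk: 3
  draw always: 1
  … (3 more, each ≤ 1)

"milk milk", 8 times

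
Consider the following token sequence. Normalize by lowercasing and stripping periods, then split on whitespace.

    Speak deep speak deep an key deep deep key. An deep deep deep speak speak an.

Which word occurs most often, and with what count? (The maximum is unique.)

"deep", 7 times

Unigram frequencies (highest first):
  deep: 7
  speak: 4
  an: 3
  key: 2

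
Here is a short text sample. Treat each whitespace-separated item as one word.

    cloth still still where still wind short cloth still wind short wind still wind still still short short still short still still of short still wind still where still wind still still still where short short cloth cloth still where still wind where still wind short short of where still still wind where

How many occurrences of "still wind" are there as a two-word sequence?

Scanning the 52 overlapping bigram windows for "still wind":
  position 5–6: still wind
  position 9–10: still wind
  position 13–14: still wind
  position 25–26: still wind
  position 29–30: still wind
  position 41–42: still wind
  position 44–45: still wind
  position 51–52: still wind

8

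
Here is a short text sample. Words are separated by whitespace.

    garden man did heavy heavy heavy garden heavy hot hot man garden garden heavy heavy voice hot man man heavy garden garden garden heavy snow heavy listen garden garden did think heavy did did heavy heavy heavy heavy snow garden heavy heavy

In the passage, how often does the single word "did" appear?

Scanning the 42 tokens for "did":
  position 3: did
  position 30: did
  position 33: did
  position 34: did

4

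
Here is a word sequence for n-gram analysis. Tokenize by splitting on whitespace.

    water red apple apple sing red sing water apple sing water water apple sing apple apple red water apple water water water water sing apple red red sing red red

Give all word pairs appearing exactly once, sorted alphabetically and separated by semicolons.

apple water; red apple; red water; water red; water sing

Bigram counts meeting the condition (exactly once):
  apple water: 1
  red apple: 1
  red water: 1
  water red: 1
  water sing: 1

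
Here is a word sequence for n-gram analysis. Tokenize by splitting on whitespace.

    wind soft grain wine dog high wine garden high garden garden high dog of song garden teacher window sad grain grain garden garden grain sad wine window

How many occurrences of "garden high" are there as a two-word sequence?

2

Scanning the 26 overlapping bigram windows for "garden high":
  position 8–9: garden high
  position 11–12: garden high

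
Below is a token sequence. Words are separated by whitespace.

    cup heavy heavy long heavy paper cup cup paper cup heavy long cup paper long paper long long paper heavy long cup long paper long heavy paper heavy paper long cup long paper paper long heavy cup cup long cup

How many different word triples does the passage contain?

32

40 tokens → 38 trigram windows in total.
Repeated trigrams (each contributes count−1 duplicates):
  cup long paper: 2
  heavy long cup: 2
  long cup long: 2
  long heavy paper: 2
  long paper long: 2
  paper long heavy: 2
6 duplicate windows → 38 − 6 = 32 distinct.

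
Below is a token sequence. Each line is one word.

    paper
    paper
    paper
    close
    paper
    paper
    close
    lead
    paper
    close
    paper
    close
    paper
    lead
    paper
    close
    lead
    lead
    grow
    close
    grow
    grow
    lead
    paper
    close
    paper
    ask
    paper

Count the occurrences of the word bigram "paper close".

Scanning the 27 overlapping bigram windows for "paper close":
  position 3–4: paper close
  position 6–7: paper close
  position 9–10: paper close
  position 11–12: paper close
  position 15–16: paper close
  position 24–25: paper close

6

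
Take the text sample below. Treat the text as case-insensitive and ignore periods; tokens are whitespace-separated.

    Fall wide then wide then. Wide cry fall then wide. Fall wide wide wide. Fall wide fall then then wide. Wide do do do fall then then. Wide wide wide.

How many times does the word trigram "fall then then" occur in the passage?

2

Scanning the 28 overlapping trigram windows for "fall then then":
  position 17–19: fall then then
  position 25–27: fall then then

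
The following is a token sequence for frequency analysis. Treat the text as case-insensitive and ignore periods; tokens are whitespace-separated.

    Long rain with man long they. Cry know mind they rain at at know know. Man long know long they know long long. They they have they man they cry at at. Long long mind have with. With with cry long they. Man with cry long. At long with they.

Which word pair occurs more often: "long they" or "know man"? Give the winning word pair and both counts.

"long they" (4 vs 1)

"long they": 4 occurrences
"know man": 1 occurrence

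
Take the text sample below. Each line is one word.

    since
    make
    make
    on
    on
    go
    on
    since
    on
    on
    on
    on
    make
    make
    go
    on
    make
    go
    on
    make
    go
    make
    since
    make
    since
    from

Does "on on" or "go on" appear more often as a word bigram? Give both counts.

"on on": 4 occurrences
"go on": 3 occurrences

"on on" (4 vs 3)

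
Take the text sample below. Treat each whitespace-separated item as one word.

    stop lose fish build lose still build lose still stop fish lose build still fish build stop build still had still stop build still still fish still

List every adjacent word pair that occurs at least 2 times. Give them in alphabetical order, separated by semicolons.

Bigram counts meeting the condition (at least 2 times):
  build lose: 2
  build still: 3
  fish build: 2
  lose still: 2
  still fish: 2
  still stop: 2
  stop build: 2

build lose; build still; fish build; lose still; still fish; still stop; stop build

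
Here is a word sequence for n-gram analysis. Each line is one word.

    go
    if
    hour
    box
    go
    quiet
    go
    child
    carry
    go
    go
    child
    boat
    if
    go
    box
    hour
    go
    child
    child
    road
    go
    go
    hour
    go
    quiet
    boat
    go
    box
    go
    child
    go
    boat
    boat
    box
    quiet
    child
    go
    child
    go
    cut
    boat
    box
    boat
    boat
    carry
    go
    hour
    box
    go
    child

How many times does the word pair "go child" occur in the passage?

6

Scanning the 50 overlapping bigram windows for "go child":
  position 7–8: go child
  position 11–12: go child
  position 18–19: go child
  position 30–31: go child
  position 38–39: go child
  position 50–51: go child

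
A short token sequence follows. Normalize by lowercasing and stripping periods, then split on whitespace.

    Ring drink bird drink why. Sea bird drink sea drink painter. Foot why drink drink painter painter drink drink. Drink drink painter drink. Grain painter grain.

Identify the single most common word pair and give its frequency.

Bigram frequencies (highest first):
  drink drink: 4
  drink painter: 3
  bird drink: 2
  painter drink: 2
  ring drink: 1
  drink bird: 1
  … (12 more, each ≤ 1)

"drink drink", 4 times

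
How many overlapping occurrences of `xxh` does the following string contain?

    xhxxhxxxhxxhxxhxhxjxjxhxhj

Sliding a length-3 window over the 26 characters (24 positions):
  position 3–5: xxh
  position 7–9: xxh
  position 10–12: xxh
  position 13–15: xxh

4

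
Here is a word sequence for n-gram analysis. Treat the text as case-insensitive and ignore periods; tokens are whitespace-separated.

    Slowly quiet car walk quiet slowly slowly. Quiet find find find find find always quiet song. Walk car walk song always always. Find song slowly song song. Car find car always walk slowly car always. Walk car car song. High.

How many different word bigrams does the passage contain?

31

40 tokens → 39 bigram windows in total.
Repeated bigrams (each contributes count−1 duplicates):
  find find: 4
  always walk: 2
  car always: 2
  car walk: 2
  slowly quiet: 2
  walk car: 2
8 duplicate windows → 39 − 8 = 31 distinct.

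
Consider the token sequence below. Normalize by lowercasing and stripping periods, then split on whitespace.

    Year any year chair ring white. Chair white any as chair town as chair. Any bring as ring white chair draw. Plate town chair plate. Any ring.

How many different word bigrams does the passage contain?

27 tokens → 26 bigram windows in total.
Repeated bigrams (each contributes count−1 duplicates):
  as chair: 2
  ring white: 2
  white chair: 2
3 duplicate windows → 26 − 3 = 23 distinct.

23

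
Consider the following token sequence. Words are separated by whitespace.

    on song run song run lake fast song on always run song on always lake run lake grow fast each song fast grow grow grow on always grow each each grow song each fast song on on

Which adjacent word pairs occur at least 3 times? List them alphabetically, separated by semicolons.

on always; song on

Bigram counts meeting the condition (at least 3 times):
  on always: 3
  song on: 3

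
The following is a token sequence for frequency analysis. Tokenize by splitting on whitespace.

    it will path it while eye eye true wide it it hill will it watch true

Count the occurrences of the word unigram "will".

Scanning the 16 tokens for "will":
  position 2: will
  position 13: will

2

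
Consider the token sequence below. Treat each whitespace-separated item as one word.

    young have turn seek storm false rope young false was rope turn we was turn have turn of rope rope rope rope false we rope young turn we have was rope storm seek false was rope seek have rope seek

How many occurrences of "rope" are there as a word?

Scanning the 40 tokens for "rope":
  position 7: rope
  position 11: rope
  position 19: rope
  position 20: rope
  position 21: rope
  position 22: rope
  position 25: rope
  position 31: rope
  position 36: rope
  position 39: rope

10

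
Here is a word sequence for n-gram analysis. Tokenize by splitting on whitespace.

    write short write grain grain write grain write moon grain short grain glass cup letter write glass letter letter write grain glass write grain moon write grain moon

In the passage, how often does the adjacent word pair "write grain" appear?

Scanning the 27 overlapping bigram windows for "write grain":
  position 3–4: write grain
  position 6–7: write grain
  position 20–21: write grain
  position 23–24: write grain
  position 26–27: write grain

5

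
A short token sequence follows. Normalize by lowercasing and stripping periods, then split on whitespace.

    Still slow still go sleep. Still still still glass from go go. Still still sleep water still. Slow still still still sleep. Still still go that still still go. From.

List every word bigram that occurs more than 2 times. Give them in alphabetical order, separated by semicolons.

still go; still still

Bigram counts meeting the condition (more than 2 times):
  still go: 3
  still still: 7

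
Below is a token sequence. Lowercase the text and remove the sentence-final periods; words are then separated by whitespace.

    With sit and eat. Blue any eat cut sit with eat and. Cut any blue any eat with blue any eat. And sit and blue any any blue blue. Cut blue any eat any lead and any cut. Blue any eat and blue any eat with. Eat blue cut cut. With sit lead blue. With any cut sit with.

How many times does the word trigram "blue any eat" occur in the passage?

Scanning the 57 overlapping trigram windows for "blue any eat":
  position 5–7: blue any eat
  position 15–17: blue any eat
  position 19–21: blue any eat
  position 31–33: blue any eat
  position 39–41: blue any eat
  position 43–45: blue any eat

6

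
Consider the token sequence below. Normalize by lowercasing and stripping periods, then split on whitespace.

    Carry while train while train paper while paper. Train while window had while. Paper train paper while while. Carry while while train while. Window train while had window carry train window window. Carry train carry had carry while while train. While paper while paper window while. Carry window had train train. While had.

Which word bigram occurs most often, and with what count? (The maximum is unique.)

"train while", 6 times

Bigram frequencies (highest first):
  train while: 6
  while train: 4
  while paper: 4
  carry while: 3
  paper while: 3
  while while: 3
  … (21 more, each ≤ 2)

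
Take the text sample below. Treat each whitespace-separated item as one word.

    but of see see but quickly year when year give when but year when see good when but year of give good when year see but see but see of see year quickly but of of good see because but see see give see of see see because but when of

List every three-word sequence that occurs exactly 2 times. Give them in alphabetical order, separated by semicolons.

Trigram counts meeting the condition (exactly 2 times):
  of see see: 2
  see because but: 2
  see but see: 2
  see of see: 2
  when but year: 2

of see see; see because but; see but see; see of see; when but year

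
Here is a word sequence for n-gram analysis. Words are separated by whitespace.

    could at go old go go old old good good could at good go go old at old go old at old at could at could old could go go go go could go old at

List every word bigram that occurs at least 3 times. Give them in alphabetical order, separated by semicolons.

Bigram counts meeting the condition (at least 3 times):
  could at: 3
  go go: 5
  go old: 5
  old at: 4

could at; go go; go old; old at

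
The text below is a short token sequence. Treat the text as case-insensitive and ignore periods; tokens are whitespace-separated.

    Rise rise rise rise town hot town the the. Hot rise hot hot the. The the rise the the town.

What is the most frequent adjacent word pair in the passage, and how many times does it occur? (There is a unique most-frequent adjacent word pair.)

"the the", 4 times

Bigram frequencies (highest first):
  the the: 4
  rise rise: 3
  rise town: 1
  town hot: 1
  hot town: 1
  town the: 1
  … (8 more, each ≤ 1)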